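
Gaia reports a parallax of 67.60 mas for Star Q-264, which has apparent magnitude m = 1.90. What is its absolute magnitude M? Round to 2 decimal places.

M = 1.05

d = 1/p = 1/0.06760″ = 14.793 pc.
m − M = 5 log₁₀(14.793) − 5 = 5.8503 − 5 = 0.8503.
M = m − (m − M) = 1.90 − 0.8503 = 1.05.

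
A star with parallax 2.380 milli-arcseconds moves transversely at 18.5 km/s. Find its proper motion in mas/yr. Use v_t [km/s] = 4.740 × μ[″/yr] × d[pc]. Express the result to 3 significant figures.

9.29 mas/yr

d = 1/p = 1/0.002380″ = 420.17 pc.
μ = v_t / (4.74 d) = 18.5 / (4.74 × 420.17) = 18.5 / 1991.6 = 0.009289 ″/yr = 9.289 mas/yr.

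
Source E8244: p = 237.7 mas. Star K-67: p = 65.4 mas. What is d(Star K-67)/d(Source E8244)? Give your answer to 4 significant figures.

Since d = 1/p, d_B/d_A = p_A/p_B.
= 237.7 / 65.4 = 3.6346.

3.635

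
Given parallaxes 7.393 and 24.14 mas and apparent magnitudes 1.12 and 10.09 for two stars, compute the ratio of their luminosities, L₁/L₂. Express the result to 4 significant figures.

L₁/L₂ = 41290

d₁ = 1/p₁ = 1/0.007393″ = 135.26 pc; d₂ = 1/p₂ = 1/0.02414″ = 41.425 pc.
M₁ = m₁ − 5 log₁₀ d₁ + 5 = 1.12 − 10.6558 + 5 = -4.5358.
M₂ = 10.09 − 8.0863 + 5 = 7.0037.
L₁/L₂ = 10^(0.4(M₂ − M₁)) = 10^(0.4 × 11.5395) = 10^4.61580 = 41286.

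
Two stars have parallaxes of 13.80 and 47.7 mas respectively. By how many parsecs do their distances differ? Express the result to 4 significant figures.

51.50 pc

d_A = 1/0.01380″ = 72.464 pc; d_B = 1/0.04770″ = 20.964 pc.
|d_B − d_A| = |20.964 − 72.464| = 51.5 pc.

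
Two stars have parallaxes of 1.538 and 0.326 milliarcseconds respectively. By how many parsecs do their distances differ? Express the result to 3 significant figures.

2420 pc

d_A = 1/0.001538″ = 650.2 pc; d_B = 1/0.0003260″ = 3067.5 pc.
|d_B − d_A| = |3067.5 − 650.2| = 2417.3 pc.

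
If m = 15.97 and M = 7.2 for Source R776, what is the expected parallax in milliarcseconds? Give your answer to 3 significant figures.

1.76 mas

m − M = 15.97 − 7.2 = 8.77.
d = 10^((m−M)/5 + 1) = 10^2.754 = 567.54 pc.
p = 1/d = 1/567.54 = 0.001762 arcsec = 1.762 mas.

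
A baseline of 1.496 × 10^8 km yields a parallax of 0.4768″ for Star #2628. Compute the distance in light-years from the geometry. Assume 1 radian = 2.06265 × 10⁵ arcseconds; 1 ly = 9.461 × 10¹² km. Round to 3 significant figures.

6.84 ly

θ = 0.4768″ = 0.4768/206265 = 2.3116 × 10^-6 rad.
d = B/θ = (1.496 × 10^8) / (2.3116 × 10^-6) = 6.4717 × 10^13 km = (6.4717 × 10^13) / (9.461 × 10^12) ly = 6.8404 ly.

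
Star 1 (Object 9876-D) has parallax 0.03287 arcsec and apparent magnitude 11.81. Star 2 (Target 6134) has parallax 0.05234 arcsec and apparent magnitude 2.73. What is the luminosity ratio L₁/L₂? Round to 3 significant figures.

L₁/L₂ = 0.000592

d₁ = 1/p₁ = 1/0.03287″ = 30.423 pc; d₂ = 1/p₂ = 1/0.05234″ = 19.106 pc.
M₁ = m₁ − 5 log₁₀ d₁ + 5 = 11.81 − 7.4160 + 5 = 9.3940.
M₂ = 2.73 − 6.4058 + 5 = 1.3242.
L₁/L₂ = 10^(0.4(M₂ − M₁)) = 10^(0.4 × (-8.0698)) = 10^(-3.22792) = 0.00059167.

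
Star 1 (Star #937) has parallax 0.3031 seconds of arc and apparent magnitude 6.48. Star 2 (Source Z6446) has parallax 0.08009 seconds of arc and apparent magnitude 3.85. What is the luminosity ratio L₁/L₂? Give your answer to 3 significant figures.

L₁/L₂ = 0.00619

d₁ = 1/p₁ = 1/0.3031″ = 3.2992 pc; d₂ = 1/p₂ = 1/0.08009″ = 12.486 pc.
M₁ = m₁ − 5 log₁₀ d₁ + 5 = 6.48 − 2.5920 + 5 = 8.8880.
M₂ = 3.85 − 5.4821 + 5 = 3.3679.
L₁/L₂ = 10^(0.4(M₂ − M₁)) = 10^(0.4 × (-5.5201)) = 10^(-2.20804) = 0.0061938.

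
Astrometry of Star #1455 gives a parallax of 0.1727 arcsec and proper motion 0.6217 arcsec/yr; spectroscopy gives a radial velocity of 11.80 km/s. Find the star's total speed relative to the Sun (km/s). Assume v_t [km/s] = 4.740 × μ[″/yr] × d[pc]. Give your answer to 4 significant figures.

d = 1/p = 1/0.1727″ = 5.7904 pc.
v_t = 4.740 μ d = 4.740 × 0.6217 × 5.7904 = 17.063 km/s.
v = √(v_r² + v_t²) = √(11.80² + 17.063²) = √430.386 = 20.746 km/s.

20.75 km/s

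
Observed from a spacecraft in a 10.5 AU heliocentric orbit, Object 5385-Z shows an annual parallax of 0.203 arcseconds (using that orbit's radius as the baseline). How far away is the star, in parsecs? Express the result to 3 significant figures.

51.7 pc

With baseline B (in AU) and parallax p (in arcsec), d = B/p parsecs.
d = 10.5 / 0.203 = 51.724 pc.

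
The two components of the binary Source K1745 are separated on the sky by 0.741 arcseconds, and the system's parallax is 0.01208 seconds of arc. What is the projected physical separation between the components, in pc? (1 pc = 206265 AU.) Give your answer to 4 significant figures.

d = 1/p = 1/0.01208″ = 82.781 pc.
At distance d (pc), an angle of θ arcsec spans θ·d AU: s = 0.741 × 82.781 = 61.341 AU.
= 61.341 / 206265 = 0.00029739 pc.

0.0002974 pc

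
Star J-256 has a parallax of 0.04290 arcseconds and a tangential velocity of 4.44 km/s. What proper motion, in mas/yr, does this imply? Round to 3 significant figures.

d = 1/p = 1/0.04290″ = 23.31 pc.
μ = v_t / (4.74 d) = 4.44 / (4.74 × 23.31) = 4.44 / 110.49 = 0.040185 ″/yr = 40.185 mas/yr.

40.2 mas/yr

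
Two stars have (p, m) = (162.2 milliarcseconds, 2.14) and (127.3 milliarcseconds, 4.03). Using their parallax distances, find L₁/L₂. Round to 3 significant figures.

d₁ = 1/p₁ = 1/0.1622″ = 6.1652 pc; d₂ = 1/p₂ = 1/0.1273″ = 7.8555 pc.
M₁ = m₁ − 5 log₁₀ d₁ + 5 = 2.14 − 3.9497 + 5 = 3.1903.
M₂ = 4.03 − 4.4759 + 5 = 4.5541.
L₁/L₂ = 10^(0.4(M₂ − M₁)) = 10^(0.4 × 1.3638) = 10^0.54552 = 3.5117.

L₁/L₂ = 3.51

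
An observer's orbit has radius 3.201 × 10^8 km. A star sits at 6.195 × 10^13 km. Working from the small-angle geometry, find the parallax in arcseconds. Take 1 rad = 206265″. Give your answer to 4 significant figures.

1.066 arcsec

θ ≈ B/d = (3.201 × 10^8) / (6.195 × 10^13) = 5.1671 × 10^-6 rad.
In arcseconds: 5.1671 × 10^-6 × 206265 = 1.0658″.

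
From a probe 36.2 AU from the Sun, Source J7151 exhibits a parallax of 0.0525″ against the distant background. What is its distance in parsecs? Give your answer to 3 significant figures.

690 pc

With baseline B (in AU) and parallax p (in arcsec), d = B/p parsecs.
d = 36.2 / 0.0525 = 689.52 pc.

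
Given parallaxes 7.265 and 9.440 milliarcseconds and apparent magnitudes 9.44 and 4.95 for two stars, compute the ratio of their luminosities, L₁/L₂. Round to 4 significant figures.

d₁ = 1/p₁ = 1/0.007265″ = 137.65 pc; d₂ = 1/p₂ = 1/0.009440″ = 105.93 pc.
M₁ = m₁ − 5 log₁₀ d₁ + 5 = 9.44 − 10.6939 + 5 = 3.7461.
M₂ = 4.95 − 10.1251 + 5 = -0.1751.
L₁/L₂ = 10^(0.4(M₂ − M₁)) = 10^(0.4 × (-3.9212)) = 10^(-1.56848) = 0.02701.

L₁/L₂ = 0.02701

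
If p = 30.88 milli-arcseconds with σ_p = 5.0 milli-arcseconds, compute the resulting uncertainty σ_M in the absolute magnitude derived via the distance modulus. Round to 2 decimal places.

M = m − 5 log₁₀ d + 5 = m + 5 log₁₀ p + 5, so ∂M/∂p = 5/(p ln 10).
σ_M = (5/ln 10) · (σ_p/p) = 2.1715 × 5.0/30.88 = 2.1715 × 0.16192 = 0.35161.

σ_M = 0.35 mag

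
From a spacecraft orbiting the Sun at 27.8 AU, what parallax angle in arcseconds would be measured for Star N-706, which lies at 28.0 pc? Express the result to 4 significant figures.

p (arcsec) = B (AU) / d (pc).
p = 27.8 / 28.0 = 0.99286 arcsec.

0.9929 arcsec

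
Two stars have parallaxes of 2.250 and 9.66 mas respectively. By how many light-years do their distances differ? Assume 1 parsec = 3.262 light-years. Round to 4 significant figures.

1112 ly

d_A = 1/0.002250″ = 444.44 pc; d_B = 1/0.009660″ = 103.52 pc.
|d_B − d_A| = |103.52 − 444.44| = 340.92 pc = 340.92 × 3.262 ly = 1112.1 ly.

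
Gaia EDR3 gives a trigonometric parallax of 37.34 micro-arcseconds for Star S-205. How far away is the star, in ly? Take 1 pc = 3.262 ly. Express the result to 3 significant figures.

87400 ly

p = 37.34 micro-arcseconds = 0.00003734 arcsec.
d = 1/p = 1/0.00003734 = 26781 pc.
In light-years: 26781 × 3.262 = 87360 ly.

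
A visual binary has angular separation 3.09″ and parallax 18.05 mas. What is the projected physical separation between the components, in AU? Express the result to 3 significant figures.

171 AU

d = 1/p = 1/0.01805″ = 55.402 pc.
At distance d (pc), an angle of θ arcsec spans θ·d AU: s = 3.09 × 55.402 = 171.19 AU.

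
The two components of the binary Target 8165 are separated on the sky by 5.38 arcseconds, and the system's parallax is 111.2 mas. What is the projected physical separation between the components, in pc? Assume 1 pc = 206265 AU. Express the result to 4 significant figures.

0.0002346 pc

d = 1/p = 1/0.1112″ = 8.9928 pc.
At distance d (pc), an angle of θ arcsec spans θ·d AU: s = 5.38 × 8.9928 = 48.381 AU.
= 48.381 / 206265 = 0.00023456 pc.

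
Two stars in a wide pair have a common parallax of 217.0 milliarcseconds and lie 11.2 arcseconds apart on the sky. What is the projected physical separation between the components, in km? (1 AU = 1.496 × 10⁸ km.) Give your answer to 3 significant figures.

d = 1/p = 1/0.2170″ = 4.6083 pc.
At distance d (pc), an angle of θ arcsec spans θ·d AU: s = 11.2 × 4.6083 = 51.613 AU.
= 51.613 × 1.496 × 10⁸ km = 7.7213 × 10^9 km.

7.72 × 10^9 km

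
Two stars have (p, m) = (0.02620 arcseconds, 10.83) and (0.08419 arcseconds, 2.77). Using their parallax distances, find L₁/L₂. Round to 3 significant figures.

L₁/L₂ = 0.00616

d₁ = 1/p₁ = 1/0.02620″ = 38.168 pc; d₂ = 1/p₂ = 1/0.08419″ = 11.878 pc.
M₁ = m₁ − 5 log₁₀ d₁ + 5 = 10.83 − 7.9085 + 5 = 7.9215.
M₂ = 2.77 − 5.3737 + 5 = 2.3963.
L₁/L₂ = 10^(0.4(M₂ − M₁)) = 10^(0.4 × (-5.5252)) = 10^(-2.21008) = 0.0061648.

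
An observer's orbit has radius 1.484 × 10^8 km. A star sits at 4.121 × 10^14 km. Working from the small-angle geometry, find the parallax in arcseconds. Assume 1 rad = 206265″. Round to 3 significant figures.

θ ≈ B/d = (1.484 × 10^8) / (4.121 × 10^14) = 3.6011 × 10^-7 rad.
In arcseconds: 3.6011 × 10^-7 × 206265 = 0.074278″.

0.0743 arcsec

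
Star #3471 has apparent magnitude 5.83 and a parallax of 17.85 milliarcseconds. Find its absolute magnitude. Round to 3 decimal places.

d = 1/p = 1/0.01785″ = 56.022 pc.
m − M = 5 log₁₀(56.022) − 5 = 8.7418 − 5 = 3.7418.
M = m − (m − M) = 5.83 − 3.7418 = 2.088.

M = 2.088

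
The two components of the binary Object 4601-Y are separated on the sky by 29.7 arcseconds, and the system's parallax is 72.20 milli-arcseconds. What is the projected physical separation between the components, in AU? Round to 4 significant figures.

411.4 AU

d = 1/p = 1/0.07220″ = 13.85 pc.
At distance d (pc), an angle of θ arcsec spans θ·d AU: s = 29.7 × 13.85 = 411.35 AU.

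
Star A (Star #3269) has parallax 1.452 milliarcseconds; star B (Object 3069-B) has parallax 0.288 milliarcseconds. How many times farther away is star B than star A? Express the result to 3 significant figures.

5.04

Since d = 1/p, d_B/d_A = p_A/p_B.
= 1.452 / 0.288 = 5.0417.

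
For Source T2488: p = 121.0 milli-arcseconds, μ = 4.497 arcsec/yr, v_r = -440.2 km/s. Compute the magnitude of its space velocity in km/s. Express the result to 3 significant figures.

474 km/s

d = 1/p = 1/0.1210″ = 8.2645 pc.
v_t = 4.740 μ d = 4.740 × 4.497 × 8.2645 = 176.16 km/s.
v = √(v_r² + v_t²) = √((-440.2)² + 176.16²) = √224808 = 474.14 km/s.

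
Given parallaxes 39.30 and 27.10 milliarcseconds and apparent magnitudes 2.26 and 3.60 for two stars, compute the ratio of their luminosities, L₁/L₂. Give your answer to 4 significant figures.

L₁/L₂ = 1.634

d₁ = 1/p₁ = 1/0.03930″ = 25.445 pc; d₂ = 1/p₂ = 1/0.02710″ = 36.9 pc.
M₁ = m₁ − 5 log₁₀ d₁ + 5 = 2.26 − 7.0280 + 5 = 0.2320.
M₂ = 3.60 − 7.8351 + 5 = 0.7649.
L₁/L₂ = 10^(0.4(M₂ − M₁)) = 10^(0.4 × 0.5329) = 10^0.21316 = 1.6337.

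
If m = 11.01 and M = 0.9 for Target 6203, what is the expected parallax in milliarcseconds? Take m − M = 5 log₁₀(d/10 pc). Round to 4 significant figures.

m − M = 11.01 − 0.9 = 10.11.
d = 10^((m−M)/5 + 1) = 10^3.022 = 1052 pc.
p = 1/d = 1/1052 = 0.00095057 arcsec = 0.95057 mas.

0.9506 mas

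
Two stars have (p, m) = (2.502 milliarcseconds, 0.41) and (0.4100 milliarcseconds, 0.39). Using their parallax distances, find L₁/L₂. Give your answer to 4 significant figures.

L₁/L₂ = 0.02636

d₁ = 1/p₁ = 1/0.002502″ = 399.68 pc; d₂ = 1/p₂ = 1/0.0004100″ = 2439 pc.
M₁ = m₁ − 5 log₁₀ d₁ + 5 = 0.41 − 13.0086 + 5 = -7.5986.
M₂ = 0.39 − 16.9361 + 5 = -11.5461.
L₁/L₂ = 10^(0.4(M₂ − M₁)) = 10^(0.4 × (-3.9475)) = 10^(-1.57900) = 0.026363.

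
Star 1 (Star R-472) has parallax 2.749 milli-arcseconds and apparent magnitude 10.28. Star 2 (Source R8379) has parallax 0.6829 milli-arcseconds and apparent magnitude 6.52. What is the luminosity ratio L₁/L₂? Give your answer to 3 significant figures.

L₁/L₂ = 0.00193

d₁ = 1/p₁ = 1/0.002749″ = 363.77 pc; d₂ = 1/p₂ = 1/0.0006829″ = 1464.3 pc.
M₁ = m₁ − 5 log₁₀ d₁ + 5 = 10.28 − 12.8041 + 5 = 2.4759.
M₂ = 6.52 − 15.8282 + 5 = -4.3082.
L₁/L₂ = 10^(0.4(M₂ − M₁)) = 10^(0.4 × (-6.7841)) = 10^(-2.71364) = 0.0019336.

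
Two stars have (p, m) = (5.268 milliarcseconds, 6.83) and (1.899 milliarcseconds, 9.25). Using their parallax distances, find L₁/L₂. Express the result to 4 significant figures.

L₁/L₂ = 1.207

d₁ = 1/p₁ = 1/0.005268″ = 189.83 pc; d₂ = 1/p₂ = 1/0.001899″ = 526.59 pc.
M₁ = m₁ − 5 log₁₀ d₁ + 5 = 6.83 − 11.3918 + 5 = 0.4382.
M₂ = 9.25 − 13.6074 + 5 = 0.6426.
L₁/L₂ = 10^(0.4(M₂ − M₁)) = 10^(0.4 × 0.2044) = 10^0.08176 = 1.2071.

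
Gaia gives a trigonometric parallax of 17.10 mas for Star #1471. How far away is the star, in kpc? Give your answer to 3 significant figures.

0.0585 kpc

p = 17.10 mas = 0.01710 arcsec.
d = 1/p = 1/0.01710 = 58.48 pc.
= 0.05848 kpc.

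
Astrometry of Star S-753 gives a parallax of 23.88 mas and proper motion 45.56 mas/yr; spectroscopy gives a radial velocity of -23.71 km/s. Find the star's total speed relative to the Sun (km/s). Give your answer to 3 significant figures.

d = 1/p = 1/0.02388″ = 41.876 pc.
μ = 45.56 mas/yr = 0.04556 ″/yr.
v_t = 4.740 μ d = 4.740 × 0.04556 × 41.876 = 9.0433 km/s.
v = √(v_r² + v_t²) = √((-23.71)² + 9.0433²) = √643.945 = 25.376 km/s.

25.4 km/s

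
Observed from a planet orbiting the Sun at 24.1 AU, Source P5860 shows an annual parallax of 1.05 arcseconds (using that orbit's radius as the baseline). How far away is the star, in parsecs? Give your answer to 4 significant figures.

22.95 pc

With baseline B (in AU) and parallax p (in arcsec), d = B/p parsecs.
d = 24.1 / 1.05 = 22.952 pc.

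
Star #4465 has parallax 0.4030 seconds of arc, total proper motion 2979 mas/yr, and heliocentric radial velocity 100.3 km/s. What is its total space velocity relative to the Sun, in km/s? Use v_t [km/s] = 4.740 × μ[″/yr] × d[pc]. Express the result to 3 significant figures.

d = 1/p = 1/0.4030″ = 2.4814 pc.
μ = 2979 mas/yr = 2.979 ″/yr.
v_t = 4.740 μ d = 4.740 × 2.979 × 2.4814 = 35.039 km/s.
v = √(v_r² + v_t²) = √(100.3² + 35.039²) = √11287.8 = 106.24 km/s.

106 km/s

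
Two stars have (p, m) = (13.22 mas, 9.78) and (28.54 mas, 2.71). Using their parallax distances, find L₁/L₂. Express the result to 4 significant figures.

d₁ = 1/p₁ = 1/0.01322″ = 75.643 pc; d₂ = 1/p₂ = 1/0.02854″ = 35.039 pc.
M₁ = m₁ − 5 log₁₀ d₁ + 5 = 9.78 − 9.3938 + 5 = 5.3862.
M₂ = 2.71 − 7.7228 + 5 = -0.0128.
L₁/L₂ = 10^(0.4(M₂ − M₁)) = 10^(0.4 × (-5.3990)) = 10^(-2.15960) = 0.0069247.

L₁/L₂ = 0.006925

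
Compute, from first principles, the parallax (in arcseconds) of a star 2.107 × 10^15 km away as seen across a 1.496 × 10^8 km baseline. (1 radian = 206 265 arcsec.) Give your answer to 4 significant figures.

θ ≈ B/d = (1.496 × 10^8) / (2.107 × 10^15) = 7.1001 × 10^-8 rad.
In arcseconds: 7.1001 × 10^-8 × 206265 = 0.014645″.

0.01465 arcsec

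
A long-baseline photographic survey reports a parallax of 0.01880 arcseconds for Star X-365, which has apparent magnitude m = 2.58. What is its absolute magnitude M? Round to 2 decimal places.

M = -1.05

d = 1/p = 1/0.01880″ = 53.191 pc.
m − M = 5 log₁₀(53.191) − 5 = 8.6292 − 5 = 3.6292.
M = m − (m − M) = 2.58 − 3.6292 = -1.05.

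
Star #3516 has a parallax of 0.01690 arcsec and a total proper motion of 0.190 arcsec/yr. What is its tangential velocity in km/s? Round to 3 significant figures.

53.3 km/s

d = 1/p = 1/0.01690″ = 59.172 pc.
v_t = 4.74 × μ × d = 4.74 × 0.190 × 59.172 = 53.29 km/s.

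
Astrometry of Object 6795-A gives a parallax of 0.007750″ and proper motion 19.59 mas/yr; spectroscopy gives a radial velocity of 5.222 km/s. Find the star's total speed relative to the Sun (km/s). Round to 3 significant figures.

13.1 km/s

d = 1/p = 1/0.007750″ = 129.03 pc.
μ = 19.59 mas/yr = 0.01959 ″/yr.
v_t = 4.740 μ d = 4.740 × 0.01959 × 129.03 = 11.981 km/s.
v = √(v_r² + v_t²) = √(5.222² + 11.981²) = √170.814 = 13.07 km/s.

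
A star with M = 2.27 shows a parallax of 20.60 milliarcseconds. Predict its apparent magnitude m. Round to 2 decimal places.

d = 1/p = 1/0.02060″ = 48.544 pc.
m − M = 5 log₁₀ d − 5 = 5 log₁₀(48.544) − 5 = 8.4307 − 5 = 3.4307.
m = M + (m − M) = 2.27 + 3.4307 = 5.70.

m = 5.70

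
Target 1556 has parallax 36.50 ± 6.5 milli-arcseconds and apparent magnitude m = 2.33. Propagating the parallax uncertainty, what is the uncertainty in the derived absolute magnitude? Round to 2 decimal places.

M = m − 5 log₁₀ d + 5 = m + 5 log₁₀ p + 5, so ∂M/∂p = 5/(p ln 10).
σ_M = (5/ln 10) · (σ_p/p) = 2.1715 × 6.5/36.50 = 2.1715 × 0.17808 = 0.3867.

σ_M = 0.39 mag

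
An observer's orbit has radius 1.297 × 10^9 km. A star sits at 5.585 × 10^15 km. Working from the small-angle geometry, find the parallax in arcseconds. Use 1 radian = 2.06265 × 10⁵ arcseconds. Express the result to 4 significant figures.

0.04790 arcsec

θ ≈ B/d = (1.297 × 10^9) / (5.585 × 10^15) = 2.3223 × 10^-7 rad.
In arcseconds: 2.3223 × 10^-7 × 206265 = 0.047901″.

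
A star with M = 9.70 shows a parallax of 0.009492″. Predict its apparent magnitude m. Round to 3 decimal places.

d = 1/p = 1/0.009492″ = 105.35 pc.
m − M = 5 log₁₀ d − 5 = 5 log₁₀(105.35) − 5 = 10.1132 − 5 = 5.1132.
m = M + (m − M) = 9.70 + 5.1132 = 14.813.

m = 14.813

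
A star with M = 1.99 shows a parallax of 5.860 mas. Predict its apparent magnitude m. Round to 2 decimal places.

d = 1/p = 1/0.005860″ = 170.65 pc.
m − M = 5 log₁₀ d − 5 = 5 log₁₀(170.65) − 5 = 11.1605 − 5 = 6.1605.
m = M + (m − M) = 1.99 + 6.1605 = 8.15.

m = 8.15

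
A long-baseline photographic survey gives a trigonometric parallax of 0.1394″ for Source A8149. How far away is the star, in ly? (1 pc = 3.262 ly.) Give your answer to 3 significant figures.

d = 1/p = 1/0.1394 = 7.1736 pc.
In light-years: 7.1736 × 3.262 = 23.4 ly.

23.4 ly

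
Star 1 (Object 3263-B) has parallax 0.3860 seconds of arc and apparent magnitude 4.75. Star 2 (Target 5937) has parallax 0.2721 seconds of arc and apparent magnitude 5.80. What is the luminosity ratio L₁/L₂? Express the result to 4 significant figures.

L₁/L₂ = 1.307

d₁ = 1/p₁ = 1/0.3860″ = 2.5907 pc; d₂ = 1/p₂ = 1/0.2721″ = 3.6751 pc.
M₁ = m₁ − 5 log₁₀ d₁ + 5 = 4.75 − 2.0671 + 5 = 7.6829.
M₂ = 5.80 − 2.8263 + 5 = 7.9737.
L₁/L₂ = 10^(0.4(M₂ − M₁)) = 10^(0.4 × 0.2908) = 10^0.11632 = 1.3071.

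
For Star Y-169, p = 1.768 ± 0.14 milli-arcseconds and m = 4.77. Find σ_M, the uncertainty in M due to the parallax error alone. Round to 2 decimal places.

σ_M = 0.17 mag

M = m − 5 log₁₀ d + 5 = m + 5 log₁₀ p + 5, so ∂M/∂p = 5/(p ln 10).
σ_M = (5/ln 10) · (σ_p/p) = 2.1715 × 0.14/1.768 = 2.1715 × 0.079186 = 0.17195.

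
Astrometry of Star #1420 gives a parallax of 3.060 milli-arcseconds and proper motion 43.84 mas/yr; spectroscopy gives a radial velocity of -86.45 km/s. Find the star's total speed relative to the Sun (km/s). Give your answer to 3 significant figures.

d = 1/p = 1/0.003060″ = 326.8 pc.
μ = 43.84 mas/yr = 0.04384 ″/yr.
v_t = 4.740 μ d = 4.740 × 0.04384 × 326.8 = 67.91 km/s.
v = √(v_r² + v_t²) = √((-86.45)² + 67.91²) = √12085.4 = 109.93 km/s.

110 km/s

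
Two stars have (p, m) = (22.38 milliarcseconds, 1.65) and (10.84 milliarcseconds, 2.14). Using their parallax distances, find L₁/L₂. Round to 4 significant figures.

d₁ = 1/p₁ = 1/0.02238″ = 44.683 pc; d₂ = 1/p₂ = 1/0.01084″ = 92.251 pc.
M₁ = m₁ − 5 log₁₀ d₁ + 5 = 1.65 − 8.2507 + 5 = -1.6007.
M₂ = 2.14 − 9.8249 + 5 = -2.6849.
L₁/L₂ = 10^(0.4(M₂ − M₁)) = 10^(0.4 × (-1.0842)) = 10^(-0.43368) = 0.3684.

L₁/L₂ = 0.3684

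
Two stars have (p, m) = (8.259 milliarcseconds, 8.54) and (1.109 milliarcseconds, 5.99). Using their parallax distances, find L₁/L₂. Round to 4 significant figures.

d₁ = 1/p₁ = 1/0.008259″ = 121.08 pc; d₂ = 1/p₂ = 1/0.001109″ = 901.71 pc.
M₁ = m₁ − 5 log₁₀ d₁ + 5 = 8.54 − 10.4154 + 5 = 3.1246.
M₂ = 5.99 − 14.7753 + 5 = -3.7853.
L₁/L₂ = 10^(0.4(M₂ − M₁)) = 10^(0.4 × (-6.9099)) = 10^(-2.76396) = 0.001722.

L₁/L₂ = 0.001722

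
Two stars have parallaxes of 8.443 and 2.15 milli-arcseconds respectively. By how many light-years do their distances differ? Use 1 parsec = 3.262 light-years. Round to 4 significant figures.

d_A = 1/0.008443″ = 118.44 pc; d_B = 1/0.002150″ = 465.12 pc.
|d_B − d_A| = |465.12 − 118.44| = 346.68 pc = 346.68 × 3.262 ly = 1130.9 ly.

1131 ly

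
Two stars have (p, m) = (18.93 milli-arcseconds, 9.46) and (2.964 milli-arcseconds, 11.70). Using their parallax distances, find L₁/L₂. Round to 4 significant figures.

L₁/L₂ = 0.1930

d₁ = 1/p₁ = 1/0.01893″ = 52.826 pc; d₂ = 1/p₂ = 1/0.002964″ = 337.38 pc.
M₁ = m₁ − 5 log₁₀ d₁ + 5 = 9.46 − 8.6142 + 5 = 5.8458.
M₂ = 11.70 − 12.6406 + 5 = 4.0594.
L₁/L₂ = 10^(0.4(M₂ − M₁)) = 10^(0.4 × (-1.7864)) = 10^(-0.71456) = 0.19295.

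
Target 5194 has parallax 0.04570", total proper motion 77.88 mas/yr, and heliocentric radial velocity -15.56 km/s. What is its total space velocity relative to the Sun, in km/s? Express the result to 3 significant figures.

17.5 km/s

d = 1/p = 1/0.04570″ = 21.882 pc.
μ = 77.88 mas/yr = 0.07788 ″/yr.
v_t = 4.740 μ d = 4.740 × 0.07788 × 21.882 = 8.0778 km/s.
v = √(v_r² + v_t²) = √((-15.56)² + 8.0778²) = √307.364 = 17.532 km/s.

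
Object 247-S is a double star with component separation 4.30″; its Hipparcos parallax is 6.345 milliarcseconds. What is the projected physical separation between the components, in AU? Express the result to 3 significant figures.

678 AU

d = 1/p = 1/0.006345″ = 157.6 pc.
At distance d (pc), an angle of θ arcsec spans θ·d AU: s = 4.30 × 157.6 = 677.68 AU.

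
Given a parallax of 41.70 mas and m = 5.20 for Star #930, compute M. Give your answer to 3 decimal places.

M = 3.301

d = 1/p = 1/0.04170″ = 23.981 pc.
m − M = 5 log₁₀(23.981) − 5 = 6.8993 − 5 = 1.8993.
M = m − (m − M) = 5.20 − 1.8993 = 3.301.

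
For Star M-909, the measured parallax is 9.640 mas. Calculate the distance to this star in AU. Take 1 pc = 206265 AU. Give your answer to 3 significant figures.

p = 9.640 mas = 0.009640 arcsec.
d = 1/p = 1/0.009640 = 103.73 pc.
In AU: 103.73 × 206265 = 2.1396 × 10^7 AU.

2.14 × 10^7 AU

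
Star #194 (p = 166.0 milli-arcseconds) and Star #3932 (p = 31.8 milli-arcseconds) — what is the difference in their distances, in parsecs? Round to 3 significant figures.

25.4 pc

d_A = 1/0.1660″ = 6.0241 pc; d_B = 1/0.03180″ = 31.447 pc.
|d_B − d_A| = |31.447 − 6.0241| = 25.423 pc.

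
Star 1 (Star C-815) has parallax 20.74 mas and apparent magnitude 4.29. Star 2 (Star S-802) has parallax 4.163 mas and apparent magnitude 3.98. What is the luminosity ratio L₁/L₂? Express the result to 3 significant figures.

d₁ = 1/p₁ = 1/0.02074″ = 48.216 pc; d₂ = 1/p₂ = 1/0.004163″ = 240.21 pc.
M₁ = m₁ − 5 log₁₀ d₁ + 5 = 4.29 − 8.4160 + 5 = 0.8740.
M₂ = 3.98 − 11.9030 + 5 = -2.9230.
L₁/L₂ = 10^(0.4(M₂ − M₁)) = 10^(0.4 × (-3.7970)) = 10^(-1.51880) = 0.030283.

L₁/L₂ = 0.0303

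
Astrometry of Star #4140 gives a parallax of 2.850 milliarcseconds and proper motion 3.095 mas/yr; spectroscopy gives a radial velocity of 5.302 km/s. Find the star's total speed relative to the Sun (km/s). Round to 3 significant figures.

7.39 km/s

d = 1/p = 1/0.002850″ = 350.88 pc.
μ = 3.095 mas/yr = 0.003095 ″/yr.
v_t = 4.740 μ d = 4.740 × 0.003095 × 350.88 = 5.1475 km/s.
v = √(v_r² + v_t²) = √(5.302² + 5.1475²) = √54.608 = 7.3897 km/s.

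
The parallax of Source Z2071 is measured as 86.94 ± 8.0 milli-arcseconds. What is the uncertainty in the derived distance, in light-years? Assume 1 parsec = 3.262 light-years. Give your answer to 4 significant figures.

3.453 ly

d = 1/p, so σ_d = σ_p / p².
σ_d = 0.00800 / (0.08694)² = 0.00800 / 0.0075586 = 1.0584 pc = 1.0584 × 3.262 ly = 3.4525 ly.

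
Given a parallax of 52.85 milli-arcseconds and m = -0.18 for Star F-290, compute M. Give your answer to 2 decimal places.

M = -1.56

d = 1/p = 1/0.05285″ = 18.921 pc.
m − M = 5 log₁₀(18.921) − 5 = 6.3847 − 5 = 1.3847.
M = m − (m − M) = -0.18 − 1.3847 = -1.56.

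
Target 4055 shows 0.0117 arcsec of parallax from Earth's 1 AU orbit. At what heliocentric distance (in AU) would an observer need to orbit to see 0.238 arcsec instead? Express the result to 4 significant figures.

20.34 AU

Parallax scales linearly with baseline: p ∝ B, so B = p_target / p_Earth × 1 AU.
B = 0.238 / 0.0117 = 20.342 AU.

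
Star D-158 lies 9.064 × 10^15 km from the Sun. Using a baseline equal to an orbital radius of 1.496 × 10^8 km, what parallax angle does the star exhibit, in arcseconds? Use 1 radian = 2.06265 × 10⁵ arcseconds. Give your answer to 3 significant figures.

0.00340 arcsec

θ ≈ B/d = (1.496 × 10^8) / (9.064 × 10^15) = 1.6505 × 10^-8 rad.
In arcseconds: 1.6505 × 10^-8 × 206265 = 0.0034044″.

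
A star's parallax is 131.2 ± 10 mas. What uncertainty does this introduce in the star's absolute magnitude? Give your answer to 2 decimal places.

σ_M = 0.17 mag

M = m − 5 log₁₀ d + 5 = m + 5 log₁₀ p + 5, so ∂M/∂p = 5/(p ln 10).
σ_M = (5/ln 10) · (σ_p/p) = 2.1715 × 10/131.2 = 2.1715 × 0.07622 = 0.16551.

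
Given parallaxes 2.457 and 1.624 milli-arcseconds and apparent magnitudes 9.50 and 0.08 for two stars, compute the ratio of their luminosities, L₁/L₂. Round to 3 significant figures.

d₁ = 1/p₁ = 1/0.002457″ = 407 pc; d₂ = 1/p₂ = 1/0.001624″ = 615.76 pc.
M₁ = m₁ − 5 log₁₀ d₁ + 5 = 9.50 − 13.0480 + 5 = 1.4520.
M₂ = 0.08 − 13.9471 + 5 = -8.8671.
L₁/L₂ = 10^(0.4(M₂ − M₁)) = 10^(0.4 × (-10.3191)) = 10^(-4.12764) = 0.000074535.

L₁/L₂ = 7.45 × 10^-5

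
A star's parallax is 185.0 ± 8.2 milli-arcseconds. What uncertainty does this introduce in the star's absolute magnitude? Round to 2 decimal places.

M = m − 5 log₁₀ d + 5 = m + 5 log₁₀ p + 5, so ∂M/∂p = 5/(p ln 10).
σ_M = (5/ln 10) · (σ_p/p) = 2.1715 × 8.2/185.0 = 2.1715 × 0.044324 = 0.09625.

σ_M = 0.10 mag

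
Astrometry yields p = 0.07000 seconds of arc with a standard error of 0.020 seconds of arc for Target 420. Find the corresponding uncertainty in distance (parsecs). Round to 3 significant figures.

d = 1/p, so σ_d = σ_p / p².
σ_d = 0.0200 / (0.07000)² = 0.0200 / 0.0049 = 4.0816 pc.

4.08 pc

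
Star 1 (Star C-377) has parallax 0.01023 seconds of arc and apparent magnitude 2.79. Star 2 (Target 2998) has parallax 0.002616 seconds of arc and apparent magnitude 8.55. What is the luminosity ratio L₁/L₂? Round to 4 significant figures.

d₁ = 1/p₁ = 1/0.01023″ = 97.752 pc; d₂ = 1/p₂ = 1/0.002616″ = 382.26 pc.
M₁ = m₁ − 5 log₁₀ d₁ + 5 = 2.79 − 9.9506 + 5 = -2.1606.
M₂ = 8.55 − 12.9118 + 5 = 0.6382.
L₁/L₂ = 10^(0.4(M₂ − M₁)) = 10^(0.4 × 2.7988) = 10^1.11952 = 13.168.

L₁/L₂ = 13.17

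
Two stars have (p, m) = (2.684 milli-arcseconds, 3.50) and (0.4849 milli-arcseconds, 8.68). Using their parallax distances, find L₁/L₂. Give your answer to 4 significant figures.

d₁ = 1/p₁ = 1/0.002684″ = 372.58 pc; d₂ = 1/p₂ = 1/0.0004849″ = 2062.3 pc.
M₁ = m₁ − 5 log₁₀ d₁ + 5 = 3.50 − 12.8561 + 5 = -4.3561.
M₂ = 8.68 − 16.5718 + 5 = -2.8918.
L₁/L₂ = 10^(0.4(M₂ − M₁)) = 10^(0.4 × 1.4643) = 10^0.58572 = 3.8523.

L₁/L₂ = 3.852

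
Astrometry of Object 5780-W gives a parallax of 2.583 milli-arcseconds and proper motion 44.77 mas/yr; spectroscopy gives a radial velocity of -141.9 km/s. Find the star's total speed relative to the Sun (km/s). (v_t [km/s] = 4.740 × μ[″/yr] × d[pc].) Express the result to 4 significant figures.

164.0 km/s

d = 1/p = 1/0.002583″ = 387.15 pc.
μ = 44.77 mas/yr = 0.04477 ″/yr.
v_t = 4.740 μ d = 4.740 × 0.04477 × 387.15 = 82.157 km/s.
v = √(v_r² + v_t²) = √((-141.9)² + 82.157²) = √26885.4 = 163.97 km/s.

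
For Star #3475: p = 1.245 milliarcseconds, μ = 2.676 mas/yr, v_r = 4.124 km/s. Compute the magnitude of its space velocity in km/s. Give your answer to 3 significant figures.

d = 1/p = 1/0.001245″ = 803.21 pc.
μ = 2.676 mas/yr = 0.002676 ″/yr.
v_t = 4.740 μ d = 4.740 × 0.002676 × 803.21 = 10.188 km/s.
v = √(v_r² + v_t²) = √(4.124² + 10.188²) = √120.803 = 10.991 km/s.

11.0 km/s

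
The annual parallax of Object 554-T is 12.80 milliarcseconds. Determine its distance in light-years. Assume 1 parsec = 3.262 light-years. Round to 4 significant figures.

254.8 light years

p = 12.80 milliarcseconds = 0.01280 arcsec.
d = 1/p = 1/0.01280 = 78.125 pc.
In light-years: 78.125 × 3.262 = 254.84 ly.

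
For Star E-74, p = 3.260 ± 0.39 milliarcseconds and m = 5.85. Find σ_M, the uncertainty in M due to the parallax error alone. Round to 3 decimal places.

σ_M = 0.260 mag

M = m − 5 log₁₀ d + 5 = m + 5 log₁₀ p + 5, so ∂M/∂p = 5/(p ln 10).
σ_M = (5/ln 10) · (σ_p/p) = 2.1715 × 0.39/3.260 = 2.1715 × 0.11963 = 0.25978.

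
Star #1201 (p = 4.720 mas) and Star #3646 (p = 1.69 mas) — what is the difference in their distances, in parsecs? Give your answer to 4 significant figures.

d_A = 1/0.004720″ = 211.86 pc; d_B = 1/0.001690″ = 591.72 pc.
|d_B − d_A| = |591.72 − 211.86| = 379.86 pc.

379.9 pc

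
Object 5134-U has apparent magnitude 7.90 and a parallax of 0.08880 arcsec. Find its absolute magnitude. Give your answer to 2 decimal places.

M = 7.64

d = 1/p = 1/0.08880″ = 11.261 pc.
m − M = 5 log₁₀(11.261) − 5 = 5.2579 − 5 = 0.2579.
M = m − (m − M) = 7.90 − 0.2579 = 7.64.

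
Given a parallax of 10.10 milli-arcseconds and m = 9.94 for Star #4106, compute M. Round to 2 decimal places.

d = 1/p = 1/0.01010″ = 99.01 pc.
m − M = 5 log₁₀(99.01) − 5 = 9.9784 − 5 = 4.9784.
M = m − (m − M) = 9.94 − 4.9784 = 4.96.

M = 4.96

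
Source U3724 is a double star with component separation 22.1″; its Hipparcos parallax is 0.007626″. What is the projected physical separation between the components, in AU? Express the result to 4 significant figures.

2898 AU

d = 1/p = 1/0.007626″ = 131.13 pc.
At distance d (pc), an angle of θ arcsec spans θ·d AU: s = 22.1 × 131.13 = 2898 AU.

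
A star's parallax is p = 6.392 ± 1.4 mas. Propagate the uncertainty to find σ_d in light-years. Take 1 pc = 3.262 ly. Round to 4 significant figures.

111.8 ly

d = 1/p, so σ_d = σ_p / p².
σ_d = 0.00140 / (0.006392)² = 0.00140 / 0.000040858 = 34.265 pc = 34.265 × 3.262 ly = 111.77 ly.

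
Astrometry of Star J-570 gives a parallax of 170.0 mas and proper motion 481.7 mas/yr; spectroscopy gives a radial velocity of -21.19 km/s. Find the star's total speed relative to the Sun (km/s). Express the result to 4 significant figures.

d = 1/p = 1/0.1700″ = 5.8824 pc.
μ = 481.7 mas/yr = 0.4817 ″/yr.
v_t = 4.740 μ d = 4.740 × 0.4817 × 5.8824 = 13.431 km/s.
v = √(v_r² + v_t²) = √((-21.19)² + 13.431²) = √629.408 = 25.088 km/s.

25.09 km/s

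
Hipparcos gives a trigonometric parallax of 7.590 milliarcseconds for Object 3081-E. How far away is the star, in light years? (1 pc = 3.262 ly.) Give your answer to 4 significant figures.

p = 7.590 milliarcseconds = 0.007590 arcsec.
d = 1/p = 1/0.007590 = 131.75 pc.
In light-years: 131.75 × 3.262 = 429.77 ly.

429.8 light years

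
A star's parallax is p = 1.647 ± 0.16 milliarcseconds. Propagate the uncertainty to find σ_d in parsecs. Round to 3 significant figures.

d = 1/p, so σ_d = σ_p / p².
σ_d = 0.000160 / (0.001647)² = 0.000160 / 0.0000027126 = 58.984 pc.

59.0 pc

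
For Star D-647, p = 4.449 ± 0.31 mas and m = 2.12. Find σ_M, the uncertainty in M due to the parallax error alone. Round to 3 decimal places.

σ_M = 0.151 mag

M = m − 5 log₁₀ d + 5 = m + 5 log₁₀ p + 5, so ∂M/∂p = 5/(p ln 10).
σ_M = (5/ln 10) · (σ_p/p) = 2.1715 × 0.31/4.449 = 2.1715 × 0.069679 = 0.15131.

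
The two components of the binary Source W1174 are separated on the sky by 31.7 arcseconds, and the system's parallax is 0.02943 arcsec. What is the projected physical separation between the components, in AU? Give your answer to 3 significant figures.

1080 AU

d = 1/p = 1/0.02943″ = 33.979 pc.
At distance d (pc), an angle of θ arcsec spans θ·d AU: s = 31.7 × 33.979 = 1077.1 AU.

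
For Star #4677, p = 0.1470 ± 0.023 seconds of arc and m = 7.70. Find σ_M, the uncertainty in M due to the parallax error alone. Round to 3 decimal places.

σ_M = 0.340 mag

M = m − 5 log₁₀ d + 5 = m + 5 log₁₀ p + 5, so ∂M/∂p = 5/(p ln 10).
σ_M = (5/ln 10) · (σ_p/p) = 2.1715 × 0.023/0.1470 = 2.1715 × 0.15646 = 0.33975.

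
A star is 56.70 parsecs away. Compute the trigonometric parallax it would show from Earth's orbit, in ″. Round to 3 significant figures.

0.0176 ″

p = 1/d = 1/56.7 = 0.017637 arcsec.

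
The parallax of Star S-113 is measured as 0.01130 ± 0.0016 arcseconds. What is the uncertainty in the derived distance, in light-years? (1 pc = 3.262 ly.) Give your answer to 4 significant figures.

d = 1/p, so σ_d = σ_p / p².
σ_d = 0.00160 / (0.01130)² = 0.00160 / 0.00012769 = 12.53 pc = 12.53 × 3.262 ly = 40.873 ly.

40.87 ly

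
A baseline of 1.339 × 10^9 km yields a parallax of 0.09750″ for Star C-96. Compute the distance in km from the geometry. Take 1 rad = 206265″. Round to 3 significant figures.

2.83 × 10^15 km

θ = 0.09750″ = 0.09750/206265 = 4.7269 × 10^-7 rad.
d = B/θ = (1.339 × 10^9) / (4.7269 × 10^-7) = 2.8327 × 10^15 km.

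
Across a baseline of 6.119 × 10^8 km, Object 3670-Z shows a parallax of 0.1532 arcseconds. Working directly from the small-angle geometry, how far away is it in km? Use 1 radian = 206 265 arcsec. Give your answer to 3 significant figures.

8.24 × 10^14 km

θ = 0.1532″ = 0.1532/206265 = 7.4273 × 10^-7 rad.
d = B/θ = (6.119 × 10^8) / (7.4273 × 10^-7) = 8.2385 × 10^14 km.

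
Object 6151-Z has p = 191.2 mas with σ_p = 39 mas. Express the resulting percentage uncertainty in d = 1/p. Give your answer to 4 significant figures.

For d = 1/p, |σ_d/d| = |σ_p/p|.
σ_p/p = 39 / 191.2 = 0.20397 = 20.397%.

20.40%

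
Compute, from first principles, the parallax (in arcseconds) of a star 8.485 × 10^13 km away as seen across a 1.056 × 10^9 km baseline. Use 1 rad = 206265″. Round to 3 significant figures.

θ ≈ B/d = (1.056 × 10^9) / (8.485 × 10^13) = 1.2445 × 10^-5 rad.
In arcseconds: 1.2445 × 10^-5 × 206265 = 2.567″.

2.57 arcsec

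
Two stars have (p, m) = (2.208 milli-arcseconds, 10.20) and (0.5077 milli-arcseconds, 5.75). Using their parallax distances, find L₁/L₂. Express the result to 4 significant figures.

L₁/L₂ = 0.0008774

d₁ = 1/p₁ = 1/0.002208″ = 452.9 pc; d₂ = 1/p₂ = 1/0.0005077″ = 1969.7 pc.
M₁ = m₁ − 5 log₁₀ d₁ + 5 = 10.20 − 13.2800 + 5 = 1.9200.
M₂ = 5.75 − 16.4720 + 5 = -5.7220.
L₁/L₂ = 10^(0.4(M₂ − M₁)) = 10^(0.4 × (-7.6420)) = 10^(-3.05680) = 0.0008774.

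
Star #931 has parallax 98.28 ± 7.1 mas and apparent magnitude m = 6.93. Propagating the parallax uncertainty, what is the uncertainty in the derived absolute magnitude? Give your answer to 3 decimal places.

M = m − 5 log₁₀ d + 5 = m + 5 log₁₀ p + 5, so ∂M/∂p = 5/(p ln 10).
σ_M = (5/ln 10) · (σ_p/p) = 2.1715 × 7.1/98.28 = 2.1715 × 0.072243 = 0.15688.

σ_M = 0.157 mag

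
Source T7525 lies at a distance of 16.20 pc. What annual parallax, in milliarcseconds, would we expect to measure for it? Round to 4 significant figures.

61.73 mas

p = 1/d = 1/16.2 = 0.061728 arcsec.
= 0.061728 × 1000 = 61.728 mas.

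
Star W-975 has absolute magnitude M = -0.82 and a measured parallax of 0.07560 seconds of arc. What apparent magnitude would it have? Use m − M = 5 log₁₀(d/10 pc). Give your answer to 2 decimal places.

m = -0.21

d = 1/p = 1/0.07560″ = 13.228 pc.
m − M = 5 log₁₀ d − 5 = 5 log₁₀(13.228) − 5 = 5.6075 − 5 = 0.6075.
m = M + (m − M) = -0.82 + 0.6075 = -0.21.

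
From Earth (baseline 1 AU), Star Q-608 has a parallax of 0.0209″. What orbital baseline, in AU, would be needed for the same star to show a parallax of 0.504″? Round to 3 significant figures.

Parallax scales linearly with baseline: p ∝ B, so B = p_target / p_Earth × 1 AU.
B = 0.504 / 0.0209 = 24.115 AU.

24.1 AU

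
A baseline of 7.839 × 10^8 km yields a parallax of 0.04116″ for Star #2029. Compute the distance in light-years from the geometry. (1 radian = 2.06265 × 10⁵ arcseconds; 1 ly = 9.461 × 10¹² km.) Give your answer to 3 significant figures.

415 ly

θ = 0.04116″ = 0.04116/206265 = 1.9955 × 10^-7 rad.
d = B/θ = (7.839 × 10^8) / (1.9955 × 10^-7) = 3.9283 × 10^15 km = (3.9283 × 10^15) / (9.461 × 10^12) ly = 415.21 ly.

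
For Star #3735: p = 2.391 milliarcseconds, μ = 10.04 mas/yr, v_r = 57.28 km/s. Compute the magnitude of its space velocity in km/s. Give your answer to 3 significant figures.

60.6 km/s

d = 1/p = 1/0.002391″ = 418.24 pc.
μ = 10.04 mas/yr = 0.01004 ″/yr.
v_t = 4.740 μ d = 4.740 × 0.01004 × 418.24 = 19.904 km/s.
v = √(v_r² + v_t²) = √(57.28² + 19.904²) = √3677.17 = 60.64 km/s.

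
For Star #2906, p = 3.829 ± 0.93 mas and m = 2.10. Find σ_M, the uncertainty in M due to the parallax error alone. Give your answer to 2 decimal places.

σ_M = 0.53 mag

M = m − 5 log₁₀ d + 5 = m + 5 log₁₀ p + 5, so ∂M/∂p = 5/(p ln 10).
σ_M = (5/ln 10) · (σ_p/p) = 2.1715 × 0.93/3.829 = 2.1715 × 0.24288 = 0.52741.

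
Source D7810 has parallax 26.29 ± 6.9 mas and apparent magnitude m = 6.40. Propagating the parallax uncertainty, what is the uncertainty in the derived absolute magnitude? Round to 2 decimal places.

M = m − 5 log₁₀ d + 5 = m + 5 log₁₀ p + 5, so ∂M/∂p = 5/(p ln 10).
σ_M = (5/ln 10) · (σ_p/p) = 2.1715 × 6.9/26.29 = 2.1715 × 0.26246 = 0.56993.

σ_M = 0.57 mag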